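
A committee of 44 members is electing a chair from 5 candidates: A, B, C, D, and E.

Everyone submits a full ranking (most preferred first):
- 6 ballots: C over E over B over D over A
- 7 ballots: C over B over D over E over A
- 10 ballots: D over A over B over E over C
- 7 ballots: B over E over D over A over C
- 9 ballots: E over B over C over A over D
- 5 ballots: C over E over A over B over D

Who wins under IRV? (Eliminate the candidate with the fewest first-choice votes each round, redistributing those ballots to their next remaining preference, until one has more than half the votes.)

Round 1: A 0, B 7, C 18, D 10, E 9. A eliminated.
Round 2: B 7, C 18, D 10, E 9. B eliminated.
Round 3: C 18, D 10, E 16. D eliminated.
Round 4: C 18, E 26. E has a majority (≥23).

E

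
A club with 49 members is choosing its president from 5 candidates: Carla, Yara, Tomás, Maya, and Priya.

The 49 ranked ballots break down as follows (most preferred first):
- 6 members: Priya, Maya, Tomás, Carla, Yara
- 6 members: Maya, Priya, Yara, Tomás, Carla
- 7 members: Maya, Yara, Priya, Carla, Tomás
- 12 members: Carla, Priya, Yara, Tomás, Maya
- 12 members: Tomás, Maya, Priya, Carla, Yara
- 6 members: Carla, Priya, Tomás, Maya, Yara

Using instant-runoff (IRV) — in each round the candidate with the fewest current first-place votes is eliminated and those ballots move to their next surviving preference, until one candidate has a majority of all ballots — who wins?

Round 1: Carla 18, Yara 0, Tomás 12, Maya 13, Priya 6. Yara eliminated.
Round 2: Carla 18, Tomás 12, Maya 13, Priya 6. Priya eliminated.
Round 3: Carla 18, Tomás 12, Maya 19. Tomás eliminated.
Round 4: Carla 18, Maya 31. Maya has a majority (≥25).

Maya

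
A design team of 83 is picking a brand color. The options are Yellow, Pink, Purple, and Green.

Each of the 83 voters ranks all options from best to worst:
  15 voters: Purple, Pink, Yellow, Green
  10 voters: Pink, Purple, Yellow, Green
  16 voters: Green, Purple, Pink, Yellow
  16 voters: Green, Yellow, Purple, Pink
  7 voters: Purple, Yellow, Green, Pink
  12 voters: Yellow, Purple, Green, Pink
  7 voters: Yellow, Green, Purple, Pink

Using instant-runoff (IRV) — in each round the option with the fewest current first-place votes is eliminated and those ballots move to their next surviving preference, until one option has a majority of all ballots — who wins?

Round 1: Yellow 19, Pink 10, Purple 22, Green 32. Pink eliminated.
Round 2: Yellow 19, Purple 32, Green 32. Yellow eliminated.
Round 3: Purple 44, Green 39. Purple has a majority (≥42).

Purple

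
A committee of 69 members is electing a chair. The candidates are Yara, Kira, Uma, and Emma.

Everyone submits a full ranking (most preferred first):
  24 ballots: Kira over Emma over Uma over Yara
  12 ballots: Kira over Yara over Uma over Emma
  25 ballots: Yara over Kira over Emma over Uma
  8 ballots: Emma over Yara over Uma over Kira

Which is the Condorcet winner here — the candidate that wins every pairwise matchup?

Kira

Kira vs Yara: 36–33
Kira vs Uma: 61–8
Kira vs Emma: 61–8
Kira beats every other candidate.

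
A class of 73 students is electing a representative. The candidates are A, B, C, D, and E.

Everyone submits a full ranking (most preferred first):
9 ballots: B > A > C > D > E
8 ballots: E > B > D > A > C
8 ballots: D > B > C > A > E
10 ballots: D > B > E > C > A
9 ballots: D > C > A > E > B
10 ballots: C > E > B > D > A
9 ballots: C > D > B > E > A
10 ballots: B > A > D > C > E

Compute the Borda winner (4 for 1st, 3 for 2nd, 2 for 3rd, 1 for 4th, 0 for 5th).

B

A: 9×3 + 8×1 + 8×1 + 10×0 + 9×2 + 10×0 + 9×0 + 10×3 = 91
B: 9×4 + 8×3 + 8×3 + 10×3 + 9×0 + 10×2 + 9×2 + 10×4 = 192
C: 9×2 + 8×0 + 8×2 + 10×1 + 9×3 + 10×4 + 9×4 + 10×1 = 157
D: 9×1 + 8×2 + 8×4 + 10×4 + 9×4 + 10×1 + 9×3 + 10×2 = 190
E: 9×0 + 8×4 + 8×0 + 10×2 + 9×1 + 10×3 + 9×1 + 10×0 = 100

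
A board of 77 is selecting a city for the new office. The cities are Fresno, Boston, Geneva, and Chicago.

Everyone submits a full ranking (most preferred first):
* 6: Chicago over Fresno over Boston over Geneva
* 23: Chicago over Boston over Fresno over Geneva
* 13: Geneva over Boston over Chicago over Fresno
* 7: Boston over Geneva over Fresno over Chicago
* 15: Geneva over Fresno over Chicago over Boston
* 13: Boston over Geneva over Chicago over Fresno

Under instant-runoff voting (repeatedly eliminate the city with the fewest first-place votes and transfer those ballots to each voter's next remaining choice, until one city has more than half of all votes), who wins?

Round 1: Fresno 0, Boston 20, Geneva 28, Chicago 29. Fresno eliminated.
Round 2: Boston 20, Geneva 28, Chicago 29. Boston eliminated.
Round 3: Geneva 48, Chicago 29. Geneva has a majority (≥39).

Geneva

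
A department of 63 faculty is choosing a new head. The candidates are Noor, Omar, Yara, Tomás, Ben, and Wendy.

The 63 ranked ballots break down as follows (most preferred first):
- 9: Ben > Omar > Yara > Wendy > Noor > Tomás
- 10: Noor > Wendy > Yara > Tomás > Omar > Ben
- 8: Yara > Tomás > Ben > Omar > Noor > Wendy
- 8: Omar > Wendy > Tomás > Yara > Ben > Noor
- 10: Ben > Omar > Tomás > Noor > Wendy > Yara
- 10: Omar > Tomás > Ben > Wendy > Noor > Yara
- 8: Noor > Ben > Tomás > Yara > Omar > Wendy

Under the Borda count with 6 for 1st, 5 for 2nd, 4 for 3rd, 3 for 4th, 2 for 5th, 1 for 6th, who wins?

Omar

Noor: 9×2 + 10×6 + 8×2 + 8×1 + 10×3 + 10×2 + 8×6 = 200
Omar: 9×5 + 10×2 + 8×3 + 8×6 + 10×5 + 10×6 + 8×2 = 263
Yara: 9×4 + 10×4 + 8×6 + 8×3 + 10×1 + 10×1 + 8×3 = 192
Tomás: 9×1 + 10×3 + 8×5 + 8×4 + 10×4 + 10×5 + 8×4 = 233
Ben: 9×6 + 10×1 + 8×4 + 8×2 + 10×6 + 10×4 + 8×5 = 252
Wendy: 9×3 + 10×5 + 8×1 + 8×5 + 10×2 + 10×3 + 8×1 = 183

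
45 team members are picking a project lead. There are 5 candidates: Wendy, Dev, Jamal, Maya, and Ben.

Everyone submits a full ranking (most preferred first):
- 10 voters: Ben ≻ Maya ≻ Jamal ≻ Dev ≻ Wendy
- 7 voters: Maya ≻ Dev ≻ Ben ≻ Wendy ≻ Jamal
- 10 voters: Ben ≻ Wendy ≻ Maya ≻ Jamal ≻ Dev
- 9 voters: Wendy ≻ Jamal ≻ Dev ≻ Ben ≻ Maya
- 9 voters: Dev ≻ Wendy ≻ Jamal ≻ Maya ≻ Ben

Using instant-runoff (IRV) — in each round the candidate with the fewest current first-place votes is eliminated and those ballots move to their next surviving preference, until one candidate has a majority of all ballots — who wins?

Round 1: Wendy 9, Dev 9, Jamal 0, Maya 7, Ben 20. Jamal eliminated.
Round 2: Wendy 9, Dev 9, Maya 7, Ben 20. Maya eliminated.
Round 3: Wendy 9, Dev 16, Ben 20. Wendy eliminated.
Round 4: Dev 25, Ben 20. Dev has a majority (≥23).

Dev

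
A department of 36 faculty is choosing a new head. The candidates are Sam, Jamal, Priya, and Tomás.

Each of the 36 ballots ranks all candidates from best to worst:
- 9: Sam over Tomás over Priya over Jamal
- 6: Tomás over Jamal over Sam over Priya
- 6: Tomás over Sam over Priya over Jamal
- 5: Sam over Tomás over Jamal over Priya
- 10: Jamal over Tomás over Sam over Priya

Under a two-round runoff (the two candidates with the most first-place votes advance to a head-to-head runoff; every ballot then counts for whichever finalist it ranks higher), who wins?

Round 1 first-place votes: Sam 14, Jamal 10, Priya 0, Tomás 12. Sam and Tomás advance.
Runoff: Sam is ranked above Tomás on 14 ballots, Tomás above Sam on 22.

Tomás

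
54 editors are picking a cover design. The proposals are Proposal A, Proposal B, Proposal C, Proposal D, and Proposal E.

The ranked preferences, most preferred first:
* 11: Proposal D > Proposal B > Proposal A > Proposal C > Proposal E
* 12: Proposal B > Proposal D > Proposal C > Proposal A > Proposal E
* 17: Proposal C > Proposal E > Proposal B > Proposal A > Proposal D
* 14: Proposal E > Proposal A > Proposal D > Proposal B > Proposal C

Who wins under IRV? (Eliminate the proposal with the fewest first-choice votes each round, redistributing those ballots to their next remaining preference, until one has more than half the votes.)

Proposal B

Round 1: Proposal A 0, Proposal B 12, Proposal C 17, Proposal D 11, Proposal E 14. Proposal A eliminated.
Round 2: Proposal B 12, Proposal C 17, Proposal D 11, Proposal E 14. Proposal D eliminated.
Round 3: Proposal B 23, Proposal C 17, Proposal E 14. Proposal E eliminated.
Round 4: Proposal B 37, Proposal C 17. Proposal B has a majority (≥28).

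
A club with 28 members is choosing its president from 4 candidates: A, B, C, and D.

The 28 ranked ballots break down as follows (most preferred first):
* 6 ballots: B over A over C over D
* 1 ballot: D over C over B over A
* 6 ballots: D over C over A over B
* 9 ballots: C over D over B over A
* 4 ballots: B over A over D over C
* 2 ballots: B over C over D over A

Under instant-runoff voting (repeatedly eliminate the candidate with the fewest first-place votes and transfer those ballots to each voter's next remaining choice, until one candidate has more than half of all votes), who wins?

C

Round 1: A 0, B 12, C 9, D 7. A eliminated.
Round 2: B 12, C 9, D 7. D eliminated.
Round 3: B 12, C 16. C has a majority (≥15).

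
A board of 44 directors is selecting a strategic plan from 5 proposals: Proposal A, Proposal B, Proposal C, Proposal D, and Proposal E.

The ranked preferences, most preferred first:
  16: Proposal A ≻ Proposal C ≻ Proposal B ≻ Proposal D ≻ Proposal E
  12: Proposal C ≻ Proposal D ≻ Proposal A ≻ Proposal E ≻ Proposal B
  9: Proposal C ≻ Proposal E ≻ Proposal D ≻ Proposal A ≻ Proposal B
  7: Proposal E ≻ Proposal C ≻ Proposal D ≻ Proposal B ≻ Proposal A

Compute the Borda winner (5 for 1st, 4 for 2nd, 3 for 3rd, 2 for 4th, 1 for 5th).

Proposal A: 16×5 + 12×3 + 9×2 + 7×1 = 141
Proposal B: 16×3 + 12×1 + 9×1 + 7×2 = 83
Proposal C: 16×4 + 12×5 + 9×5 + 7×4 = 197
Proposal D: 16×2 + 12×4 + 9×3 + 7×3 = 128
Proposal E: 16×1 + 12×2 + 9×4 + 7×5 = 111

Proposal C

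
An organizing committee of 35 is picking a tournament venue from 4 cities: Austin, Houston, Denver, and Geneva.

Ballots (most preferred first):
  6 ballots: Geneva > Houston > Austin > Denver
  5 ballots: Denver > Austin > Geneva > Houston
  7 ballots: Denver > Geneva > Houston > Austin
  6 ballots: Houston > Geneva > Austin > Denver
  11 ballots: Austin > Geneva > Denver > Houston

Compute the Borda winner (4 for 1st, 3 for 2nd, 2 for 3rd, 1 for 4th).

Geneva

Austin: 6×2 + 5×3 + 7×1 + 6×2 + 11×4 = 90
Houston: 6×3 + 5×1 + 7×2 + 6×4 + 11×1 = 72
Denver: 6×1 + 5×4 + 7×4 + 6×1 + 11×2 = 82
Geneva: 6×4 + 5×2 + 7×3 + 6×3 + 11×3 = 106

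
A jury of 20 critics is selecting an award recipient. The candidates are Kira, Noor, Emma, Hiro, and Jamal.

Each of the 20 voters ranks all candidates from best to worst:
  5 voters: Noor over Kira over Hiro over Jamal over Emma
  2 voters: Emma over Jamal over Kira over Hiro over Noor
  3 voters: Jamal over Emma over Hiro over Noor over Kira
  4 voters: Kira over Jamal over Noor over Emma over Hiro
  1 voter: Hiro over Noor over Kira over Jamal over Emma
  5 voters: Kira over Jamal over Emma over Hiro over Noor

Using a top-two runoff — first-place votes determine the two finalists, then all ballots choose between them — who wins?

Kira

Round 1 first-place votes: Kira 9, Noor 5, Emma 2, Hiro 1, Jamal 3. Kira and Noor advance.
Runoff: Kira is ranked above Noor on 11 ballots, Noor above Kira on 9.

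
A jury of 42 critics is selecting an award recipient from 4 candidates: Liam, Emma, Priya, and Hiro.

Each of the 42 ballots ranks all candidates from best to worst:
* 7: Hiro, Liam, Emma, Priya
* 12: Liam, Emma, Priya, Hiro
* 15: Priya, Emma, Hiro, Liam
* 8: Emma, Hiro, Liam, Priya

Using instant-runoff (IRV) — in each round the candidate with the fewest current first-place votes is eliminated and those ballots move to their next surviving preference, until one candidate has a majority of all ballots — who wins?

Liam

Round 1: Liam 12, Emma 8, Priya 15, Hiro 7. Hiro eliminated.
Round 2: Liam 19, Emma 8, Priya 15. Emma eliminated.
Round 3: Liam 27, Priya 15. Liam has a majority (≥22).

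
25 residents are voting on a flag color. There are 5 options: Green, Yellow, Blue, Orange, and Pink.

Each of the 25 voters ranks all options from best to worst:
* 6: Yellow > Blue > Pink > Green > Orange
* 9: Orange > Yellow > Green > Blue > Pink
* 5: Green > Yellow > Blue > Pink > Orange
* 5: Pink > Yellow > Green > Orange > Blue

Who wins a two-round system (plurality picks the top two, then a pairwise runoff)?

Yellow

Round 1 first-place votes: Green 5, Yellow 6, Blue 0, Orange 9, Pink 5. Orange and Yellow advance.
Runoff: Orange is ranked above Yellow on 9 ballots, Yellow above Orange on 16.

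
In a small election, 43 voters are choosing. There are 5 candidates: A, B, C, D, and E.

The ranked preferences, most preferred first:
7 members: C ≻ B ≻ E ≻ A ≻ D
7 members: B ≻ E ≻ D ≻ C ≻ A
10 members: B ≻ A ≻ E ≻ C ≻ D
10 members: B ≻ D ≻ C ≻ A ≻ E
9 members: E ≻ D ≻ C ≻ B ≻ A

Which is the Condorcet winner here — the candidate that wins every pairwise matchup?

B vs A: 43–0
B vs C: 27–16
B vs D: 34–9
B vs E: 34–9
B beats every other candidate.

B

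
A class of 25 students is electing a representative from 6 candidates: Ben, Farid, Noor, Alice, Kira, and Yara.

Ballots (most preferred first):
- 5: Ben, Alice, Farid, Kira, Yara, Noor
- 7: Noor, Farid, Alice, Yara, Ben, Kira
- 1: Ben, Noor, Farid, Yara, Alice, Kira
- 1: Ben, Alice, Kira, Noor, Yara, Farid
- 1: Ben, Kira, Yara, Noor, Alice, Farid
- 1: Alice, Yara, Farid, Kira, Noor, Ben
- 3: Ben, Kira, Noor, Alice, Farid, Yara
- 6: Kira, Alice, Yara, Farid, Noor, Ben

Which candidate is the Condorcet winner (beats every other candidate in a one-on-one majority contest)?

Alice vs Ben: 14–11
Alice vs Farid: 17–8
Alice vs Noor: 13–12
Alice vs Kira: 15–10
Alice vs Yara: 23–2
Alice beats every other candidate.

Alice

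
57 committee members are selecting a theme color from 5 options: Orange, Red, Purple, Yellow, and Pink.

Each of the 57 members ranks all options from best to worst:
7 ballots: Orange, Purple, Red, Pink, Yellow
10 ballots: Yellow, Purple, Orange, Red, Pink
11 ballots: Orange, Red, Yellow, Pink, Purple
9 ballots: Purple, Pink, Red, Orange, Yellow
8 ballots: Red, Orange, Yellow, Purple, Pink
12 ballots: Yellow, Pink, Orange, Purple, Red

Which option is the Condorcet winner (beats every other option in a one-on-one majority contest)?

Orange

Orange vs Red: 40–17
Orange vs Purple: 38–19
Orange vs Yellow: 35–22
Orange vs Pink: 36–21
Orange beats every other option.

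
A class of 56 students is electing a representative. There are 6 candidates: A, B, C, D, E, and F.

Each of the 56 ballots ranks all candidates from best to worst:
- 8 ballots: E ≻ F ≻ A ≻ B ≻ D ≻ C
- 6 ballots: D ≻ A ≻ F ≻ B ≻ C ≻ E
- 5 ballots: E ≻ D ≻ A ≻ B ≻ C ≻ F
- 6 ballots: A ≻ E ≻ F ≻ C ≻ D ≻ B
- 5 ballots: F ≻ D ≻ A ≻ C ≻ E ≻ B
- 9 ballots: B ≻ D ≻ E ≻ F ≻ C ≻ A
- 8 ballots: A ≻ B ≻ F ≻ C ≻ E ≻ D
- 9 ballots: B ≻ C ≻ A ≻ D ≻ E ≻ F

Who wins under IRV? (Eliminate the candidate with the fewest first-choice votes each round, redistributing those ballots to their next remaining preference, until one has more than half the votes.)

Round 1: A 14, B 18, C 0, D 6, E 13, F 5. C eliminated.
Round 2: A 14, B 18, D 6, E 13, F 5. F eliminated.
Round 3: A 14, B 18, D 11, E 13. D eliminated.
Round 4: A 25, B 18, E 13. E eliminated.
Round 5: A 38, B 18. A has a majority (≥29).

A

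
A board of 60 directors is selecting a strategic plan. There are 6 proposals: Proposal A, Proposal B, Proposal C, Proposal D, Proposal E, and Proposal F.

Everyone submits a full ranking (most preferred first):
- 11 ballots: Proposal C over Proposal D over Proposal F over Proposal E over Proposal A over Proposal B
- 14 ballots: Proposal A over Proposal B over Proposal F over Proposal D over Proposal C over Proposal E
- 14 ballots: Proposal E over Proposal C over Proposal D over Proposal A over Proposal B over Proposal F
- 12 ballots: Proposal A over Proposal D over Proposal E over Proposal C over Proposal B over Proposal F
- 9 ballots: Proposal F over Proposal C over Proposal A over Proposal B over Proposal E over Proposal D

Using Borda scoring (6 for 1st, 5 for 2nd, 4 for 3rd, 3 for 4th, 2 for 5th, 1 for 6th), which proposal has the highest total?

Proposal A

Proposal A: 11×2 + 14×6 + 14×3 + 12×6 + 9×4 = 256
Proposal B: 11×1 + 14×5 + 14×2 + 12×2 + 9×3 = 160
Proposal C: 11×6 + 14×2 + 14×5 + 12×3 + 9×5 = 245
Proposal D: 11×5 + 14×3 + 14×4 + 12×5 + 9×1 = 222
Proposal E: 11×3 + 14×1 + 14×6 + 12×4 + 9×2 = 197
Proposal F: 11×4 + 14×4 + 14×1 + 12×1 + 9×6 = 180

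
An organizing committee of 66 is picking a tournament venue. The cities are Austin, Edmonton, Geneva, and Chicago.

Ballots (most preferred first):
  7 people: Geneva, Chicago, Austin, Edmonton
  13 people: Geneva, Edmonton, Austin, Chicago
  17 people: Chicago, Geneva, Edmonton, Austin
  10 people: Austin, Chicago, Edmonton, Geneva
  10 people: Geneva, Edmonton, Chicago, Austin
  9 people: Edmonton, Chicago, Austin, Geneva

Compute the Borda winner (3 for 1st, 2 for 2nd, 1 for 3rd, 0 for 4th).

Austin: 7×1 + 13×1 + 17×0 + 10×3 + 10×0 + 9×1 = 59
Edmonton: 7×0 + 13×2 + 17×1 + 10×1 + 10×2 + 9×3 = 100
Geneva: 7×3 + 13×3 + 17×2 + 10×0 + 10×3 + 9×0 = 124
Chicago: 7×2 + 13×0 + 17×3 + 10×2 + 10×1 + 9×2 = 113

Geneva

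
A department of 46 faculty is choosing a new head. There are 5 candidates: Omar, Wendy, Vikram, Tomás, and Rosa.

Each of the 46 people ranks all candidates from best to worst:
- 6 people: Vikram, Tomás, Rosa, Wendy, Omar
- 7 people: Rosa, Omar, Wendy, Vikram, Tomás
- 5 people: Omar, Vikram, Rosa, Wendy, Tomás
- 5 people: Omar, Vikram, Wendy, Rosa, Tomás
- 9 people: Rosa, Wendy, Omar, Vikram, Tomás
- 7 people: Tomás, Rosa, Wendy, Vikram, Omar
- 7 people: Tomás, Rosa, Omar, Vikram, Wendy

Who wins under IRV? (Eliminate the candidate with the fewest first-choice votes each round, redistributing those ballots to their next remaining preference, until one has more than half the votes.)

Round 1: Omar 10, Wendy 0, Vikram 6, Tomás 14, Rosa 16. Wendy eliminated.
Round 2: Omar 10, Vikram 6, Tomás 14, Rosa 16. Vikram eliminated.
Round 3: Omar 10, Tomás 20, Rosa 16. Omar eliminated.
Round 4: Tomás 20, Rosa 26. Rosa has a majority (≥24).

Rosa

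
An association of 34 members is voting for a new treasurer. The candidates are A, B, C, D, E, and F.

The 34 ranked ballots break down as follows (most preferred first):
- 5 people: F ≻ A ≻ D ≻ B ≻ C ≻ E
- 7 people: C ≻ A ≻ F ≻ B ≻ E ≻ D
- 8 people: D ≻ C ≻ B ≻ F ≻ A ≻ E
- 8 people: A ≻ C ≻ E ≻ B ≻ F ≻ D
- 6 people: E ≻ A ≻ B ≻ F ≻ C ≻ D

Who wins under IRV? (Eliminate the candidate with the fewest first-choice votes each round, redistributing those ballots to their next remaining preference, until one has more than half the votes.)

Round 1: A 8, B 0, C 7, D 8, E 6, F 5. B eliminated.
Round 2: A 8, C 7, D 8, E 6, F 5. F eliminated.
Round 3: A 13, C 7, D 8, E 6. E eliminated.
Round 4: A 19, C 7, D 8. A has a majority (≥18).

A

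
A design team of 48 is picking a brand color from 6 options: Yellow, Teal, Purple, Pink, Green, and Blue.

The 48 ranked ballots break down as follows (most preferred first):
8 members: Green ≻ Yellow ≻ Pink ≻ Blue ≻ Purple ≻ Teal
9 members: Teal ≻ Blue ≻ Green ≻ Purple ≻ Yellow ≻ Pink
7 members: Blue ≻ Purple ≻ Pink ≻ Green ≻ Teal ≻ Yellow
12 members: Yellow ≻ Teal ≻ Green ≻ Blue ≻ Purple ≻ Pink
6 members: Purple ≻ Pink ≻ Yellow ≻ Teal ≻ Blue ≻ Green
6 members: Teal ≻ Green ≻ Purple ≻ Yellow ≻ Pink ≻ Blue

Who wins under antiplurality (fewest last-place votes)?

Last-place votes: Yellow 7, Teal 8, Purple 0, Pink 21, Green 6, Blue 6.

Purple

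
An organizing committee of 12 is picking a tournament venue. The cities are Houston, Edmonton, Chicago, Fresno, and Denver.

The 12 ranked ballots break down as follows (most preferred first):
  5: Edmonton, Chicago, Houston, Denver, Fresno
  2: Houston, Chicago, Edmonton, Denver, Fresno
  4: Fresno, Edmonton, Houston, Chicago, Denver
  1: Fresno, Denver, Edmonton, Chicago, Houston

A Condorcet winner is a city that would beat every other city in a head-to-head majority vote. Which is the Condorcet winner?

Edmonton

Edmonton vs Houston: 10–2
Edmonton vs Chicago: 10–2
Edmonton vs Fresno: 7–5
Edmonton vs Denver: 11–1
Edmonton beats every other city.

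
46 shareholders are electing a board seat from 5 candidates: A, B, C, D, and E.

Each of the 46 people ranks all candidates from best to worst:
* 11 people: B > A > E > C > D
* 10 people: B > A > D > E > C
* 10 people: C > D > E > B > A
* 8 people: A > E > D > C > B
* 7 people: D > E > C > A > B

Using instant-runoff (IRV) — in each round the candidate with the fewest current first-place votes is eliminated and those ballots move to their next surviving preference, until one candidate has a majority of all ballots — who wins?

C

Round 1: A 8, B 21, C 10, D 7, E 0. E eliminated.
Round 2: A 8, B 21, C 10, D 7. D eliminated.
Round 3: A 8, B 21, C 17. A eliminated.
Round 4: B 21, C 25. C has a majority (≥24).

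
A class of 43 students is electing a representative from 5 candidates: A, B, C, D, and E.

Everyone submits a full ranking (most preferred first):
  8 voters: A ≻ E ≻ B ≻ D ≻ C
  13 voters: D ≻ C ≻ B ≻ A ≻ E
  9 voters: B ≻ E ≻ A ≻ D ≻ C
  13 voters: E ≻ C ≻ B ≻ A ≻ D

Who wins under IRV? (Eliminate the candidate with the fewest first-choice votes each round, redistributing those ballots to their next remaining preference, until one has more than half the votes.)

Round 1: A 8, B 9, C 0, D 13, E 13. C eliminated.
Round 2: A 8, B 9, D 13, E 13. A eliminated.
Round 3: B 9, D 13, E 21. B eliminated.
Round 4: D 13, E 30. E has a majority (≥22).

E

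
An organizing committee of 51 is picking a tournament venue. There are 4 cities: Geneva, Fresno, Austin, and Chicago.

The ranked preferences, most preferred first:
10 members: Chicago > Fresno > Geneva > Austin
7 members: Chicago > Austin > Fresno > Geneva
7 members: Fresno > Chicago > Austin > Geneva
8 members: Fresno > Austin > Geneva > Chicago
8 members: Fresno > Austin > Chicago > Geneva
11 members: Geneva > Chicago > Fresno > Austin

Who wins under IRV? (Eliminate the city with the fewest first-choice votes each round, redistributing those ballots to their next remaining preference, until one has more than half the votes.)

Round 1: Geneva 11, Fresno 23, Austin 0, Chicago 17. Austin eliminated.
Round 2: Geneva 11, Fresno 23, Chicago 17. Geneva eliminated.
Round 3: Fresno 23, Chicago 28. Chicago has a majority (≥26).

Chicago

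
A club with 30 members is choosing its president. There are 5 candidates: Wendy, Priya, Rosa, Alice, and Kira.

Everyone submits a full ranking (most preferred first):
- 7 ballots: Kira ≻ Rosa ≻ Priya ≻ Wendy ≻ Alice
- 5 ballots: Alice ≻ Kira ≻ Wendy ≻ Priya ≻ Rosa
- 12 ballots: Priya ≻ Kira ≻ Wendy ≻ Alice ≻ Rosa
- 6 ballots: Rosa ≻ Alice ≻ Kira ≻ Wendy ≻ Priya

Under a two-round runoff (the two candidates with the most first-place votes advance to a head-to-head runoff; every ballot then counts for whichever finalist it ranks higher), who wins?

Round 1 first-place votes: Wendy 0, Priya 12, Rosa 6, Alice 5, Kira 7. Priya and Kira advance.
Runoff: Priya is ranked above Kira on 12 ballots, Kira above Priya on 18.

Kira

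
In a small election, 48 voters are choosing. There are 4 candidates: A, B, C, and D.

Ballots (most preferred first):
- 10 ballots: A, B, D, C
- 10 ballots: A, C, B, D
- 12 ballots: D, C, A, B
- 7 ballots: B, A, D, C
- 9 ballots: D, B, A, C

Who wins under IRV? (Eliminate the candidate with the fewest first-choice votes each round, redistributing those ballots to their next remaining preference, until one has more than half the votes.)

A

Round 1: A 20, B 7, C 0, D 21. C eliminated.
Round 2: A 20, B 7, D 21. B eliminated.
Round 3: A 27, D 21. A has a majority (≥25).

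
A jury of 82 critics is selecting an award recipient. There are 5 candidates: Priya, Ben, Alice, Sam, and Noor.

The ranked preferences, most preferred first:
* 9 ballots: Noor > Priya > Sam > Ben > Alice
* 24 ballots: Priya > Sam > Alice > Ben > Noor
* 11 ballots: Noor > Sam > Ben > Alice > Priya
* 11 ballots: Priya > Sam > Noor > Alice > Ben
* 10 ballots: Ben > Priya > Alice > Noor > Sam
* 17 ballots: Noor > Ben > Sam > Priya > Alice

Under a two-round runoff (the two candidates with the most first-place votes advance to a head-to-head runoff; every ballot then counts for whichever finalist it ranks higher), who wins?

Round 1 first-place votes: Priya 35, Ben 10, Alice 0, Sam 0, Noor 37. Noor and Priya advance.
Runoff: Noor is ranked above Priya on 37 ballots, Priya above Noor on 45.

Priya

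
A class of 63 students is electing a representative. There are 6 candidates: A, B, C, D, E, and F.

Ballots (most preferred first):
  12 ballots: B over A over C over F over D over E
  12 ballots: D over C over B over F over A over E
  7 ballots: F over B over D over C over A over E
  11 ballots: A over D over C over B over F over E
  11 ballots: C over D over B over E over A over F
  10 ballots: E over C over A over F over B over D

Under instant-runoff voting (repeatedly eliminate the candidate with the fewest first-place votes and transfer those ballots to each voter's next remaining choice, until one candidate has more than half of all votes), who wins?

C

Round 1: A 11, B 12, C 11, D 12, E 10, F 7. F eliminated.
Round 2: A 11, B 19, C 11, D 12, E 10. E eliminated.
Round 3: A 11, B 19, C 21, D 12. A eliminated.
Round 4: B 19, C 21, D 23. B eliminated.
Round 5: C 33, D 30. C has a majority (≥32).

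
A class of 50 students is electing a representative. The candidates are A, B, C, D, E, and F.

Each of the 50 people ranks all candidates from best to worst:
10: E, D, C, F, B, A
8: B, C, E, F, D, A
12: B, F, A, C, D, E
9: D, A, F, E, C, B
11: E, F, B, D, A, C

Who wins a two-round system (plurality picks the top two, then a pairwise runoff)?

Round 1 first-place votes: A 0, B 20, C 0, D 9, E 21, F 0. E and B advance.
Runoff: E is ranked above B on 30 ballots, B above E on 20.

E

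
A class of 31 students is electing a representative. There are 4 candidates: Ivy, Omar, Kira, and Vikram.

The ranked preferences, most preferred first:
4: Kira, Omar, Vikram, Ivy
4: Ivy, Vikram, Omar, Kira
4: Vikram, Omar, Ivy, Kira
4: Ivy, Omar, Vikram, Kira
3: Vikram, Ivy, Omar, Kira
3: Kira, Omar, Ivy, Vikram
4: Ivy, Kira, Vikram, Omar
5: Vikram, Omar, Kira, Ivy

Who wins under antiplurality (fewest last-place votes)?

Last-place votes: Ivy 9, Omar 4, Kira 15, Vikram 3.

Vikram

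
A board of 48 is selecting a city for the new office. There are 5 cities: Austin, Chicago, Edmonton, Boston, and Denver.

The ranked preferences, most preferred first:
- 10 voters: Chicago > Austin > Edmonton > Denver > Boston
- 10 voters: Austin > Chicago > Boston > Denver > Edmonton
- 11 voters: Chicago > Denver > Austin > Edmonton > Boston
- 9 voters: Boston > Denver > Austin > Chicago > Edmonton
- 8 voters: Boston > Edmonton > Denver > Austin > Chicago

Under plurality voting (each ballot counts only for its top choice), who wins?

Chicago

First-place votes: Austin 10, Chicago 21, Edmonton 0, Boston 17, Denver 0.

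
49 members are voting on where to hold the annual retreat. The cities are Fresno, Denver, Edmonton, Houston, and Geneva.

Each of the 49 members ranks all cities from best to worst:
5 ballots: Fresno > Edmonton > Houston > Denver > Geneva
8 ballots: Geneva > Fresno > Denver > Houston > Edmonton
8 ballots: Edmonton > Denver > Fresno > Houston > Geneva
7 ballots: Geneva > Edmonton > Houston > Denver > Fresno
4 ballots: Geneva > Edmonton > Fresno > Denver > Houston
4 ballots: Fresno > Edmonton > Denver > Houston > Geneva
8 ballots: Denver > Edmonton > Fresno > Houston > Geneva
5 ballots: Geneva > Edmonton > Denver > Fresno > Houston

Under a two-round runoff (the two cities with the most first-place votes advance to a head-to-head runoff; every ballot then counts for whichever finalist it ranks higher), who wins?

Fresno

Round 1 first-place votes: Fresno 9, Denver 8, Edmonton 8, Houston 0, Geneva 24. Geneva and Fresno advance.
Runoff: Geneva is ranked above Fresno on 24 ballots, Fresno above Geneva on 25.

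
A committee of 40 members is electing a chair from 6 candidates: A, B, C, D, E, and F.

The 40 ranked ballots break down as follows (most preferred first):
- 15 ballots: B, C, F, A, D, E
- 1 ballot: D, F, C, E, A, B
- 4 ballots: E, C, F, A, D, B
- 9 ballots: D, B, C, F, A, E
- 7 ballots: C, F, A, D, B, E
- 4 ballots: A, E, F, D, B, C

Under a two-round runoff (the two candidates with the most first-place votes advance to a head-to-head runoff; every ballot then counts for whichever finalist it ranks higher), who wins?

Round 1 first-place votes: A 4, B 15, C 7, D 10, E 4, F 0. B and D advance.
Runoff: B is ranked above D on 15 ballots, D above B on 25.

D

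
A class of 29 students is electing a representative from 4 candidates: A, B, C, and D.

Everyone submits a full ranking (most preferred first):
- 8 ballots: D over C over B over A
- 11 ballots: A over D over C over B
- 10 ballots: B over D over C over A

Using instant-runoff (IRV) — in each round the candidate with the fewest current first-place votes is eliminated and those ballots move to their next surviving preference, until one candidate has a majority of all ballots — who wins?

B

Round 1: A 11, B 10, C 0, D 8. C eliminated.
Round 2: A 11, B 10, D 8. D eliminated.
Round 3: A 11, B 18. B has a majority (≥15).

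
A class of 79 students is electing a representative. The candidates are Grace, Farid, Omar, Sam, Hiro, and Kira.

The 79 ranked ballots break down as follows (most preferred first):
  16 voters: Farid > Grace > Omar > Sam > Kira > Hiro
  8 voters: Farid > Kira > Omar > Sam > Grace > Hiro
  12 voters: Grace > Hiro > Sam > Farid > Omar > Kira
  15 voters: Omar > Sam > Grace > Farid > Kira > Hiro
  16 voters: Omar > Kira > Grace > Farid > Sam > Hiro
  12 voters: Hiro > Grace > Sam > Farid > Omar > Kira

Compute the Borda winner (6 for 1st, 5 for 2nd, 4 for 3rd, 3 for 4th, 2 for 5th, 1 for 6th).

Grace

Grace: 16×5 + 8×2 + 12×6 + 15×4 + 16×4 + 12×5 = 352
Farid: 16×6 + 8×6 + 12×3 + 15×3 + 16×3 + 12×3 = 309
Omar: 16×4 + 8×4 + 12×2 + 15×6 + 16×6 + 12×2 = 330
Sam: 16×3 + 8×3 + 12×4 + 15×5 + 16×2 + 12×4 = 275
Hiro: 16×1 + 8×1 + 12×5 + 15×1 + 16×1 + 12×6 = 187
Kira: 16×2 + 8×5 + 12×1 + 15×2 + 16×5 + 12×1 = 206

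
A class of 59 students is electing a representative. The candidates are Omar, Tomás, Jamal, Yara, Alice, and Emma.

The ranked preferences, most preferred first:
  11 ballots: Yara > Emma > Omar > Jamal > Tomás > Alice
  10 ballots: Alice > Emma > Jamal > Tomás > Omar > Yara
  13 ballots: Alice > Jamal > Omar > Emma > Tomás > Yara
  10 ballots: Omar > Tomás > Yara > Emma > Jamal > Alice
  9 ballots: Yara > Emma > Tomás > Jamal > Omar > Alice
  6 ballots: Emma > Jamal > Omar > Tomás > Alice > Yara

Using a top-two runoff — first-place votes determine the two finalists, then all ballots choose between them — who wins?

Yara

Round 1 first-place votes: Omar 10, Tomás 0, Jamal 0, Yara 20, Alice 23, Emma 6. Alice and Yara advance.
Runoff: Alice is ranked above Yara on 29 ballots, Yara above Alice on 30.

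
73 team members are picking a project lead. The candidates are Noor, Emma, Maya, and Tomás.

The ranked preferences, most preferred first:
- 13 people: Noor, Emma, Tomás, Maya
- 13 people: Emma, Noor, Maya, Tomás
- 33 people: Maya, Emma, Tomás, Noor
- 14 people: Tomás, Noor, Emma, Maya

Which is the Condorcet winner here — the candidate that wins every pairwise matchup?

Emma

Emma vs Noor: 46–27
Emma vs Maya: 40–33
Emma vs Tomás: 59–14
Emma beats every other candidate.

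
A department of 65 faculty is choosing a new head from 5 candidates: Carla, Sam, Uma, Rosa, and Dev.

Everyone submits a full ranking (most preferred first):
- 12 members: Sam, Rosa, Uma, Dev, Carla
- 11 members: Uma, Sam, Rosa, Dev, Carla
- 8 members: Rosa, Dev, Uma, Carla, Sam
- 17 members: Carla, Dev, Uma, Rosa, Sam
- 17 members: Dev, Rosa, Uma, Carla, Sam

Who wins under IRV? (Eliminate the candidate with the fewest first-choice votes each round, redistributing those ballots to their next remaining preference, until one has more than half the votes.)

Round 1: Carla 17, Sam 12, Uma 11, Rosa 8, Dev 17. Rosa eliminated.
Round 2: Carla 17, Sam 12, Uma 11, Dev 25. Uma eliminated.
Round 3: Carla 17, Sam 23, Dev 25. Carla eliminated.
Round 4: Sam 23, Dev 42. Dev has a majority (≥33).

Dev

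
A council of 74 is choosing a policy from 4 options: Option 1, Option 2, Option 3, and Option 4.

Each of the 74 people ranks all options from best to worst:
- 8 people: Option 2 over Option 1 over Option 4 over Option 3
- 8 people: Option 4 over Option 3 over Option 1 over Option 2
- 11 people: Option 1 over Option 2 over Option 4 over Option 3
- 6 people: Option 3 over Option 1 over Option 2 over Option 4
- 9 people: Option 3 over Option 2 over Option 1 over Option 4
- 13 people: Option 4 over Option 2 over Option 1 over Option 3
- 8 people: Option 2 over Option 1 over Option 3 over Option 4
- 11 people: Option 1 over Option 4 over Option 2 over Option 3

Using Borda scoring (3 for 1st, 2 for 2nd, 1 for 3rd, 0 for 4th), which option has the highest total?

Option 1: 8×2 + 8×1 + 11×3 + 6×2 + 9×1 + 13×1 + 8×2 + 11×3 = 140
Option 2: 8×3 + 8×0 + 11×2 + 6×1 + 9×2 + 13×2 + 8×3 + 11×1 = 131
Option 3: 8×0 + 8×2 + 11×0 + 6×3 + 9×3 + 13×0 + 8×1 + 11×0 = 69
Option 4: 8×1 + 8×3 + 11×1 + 6×0 + 9×0 + 13×3 + 8×0 + 11×2 = 104

Option 1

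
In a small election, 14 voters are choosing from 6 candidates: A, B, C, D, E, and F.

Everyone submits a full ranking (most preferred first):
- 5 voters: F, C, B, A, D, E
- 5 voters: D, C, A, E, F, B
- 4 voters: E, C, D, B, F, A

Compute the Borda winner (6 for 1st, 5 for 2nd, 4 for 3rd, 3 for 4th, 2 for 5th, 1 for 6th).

A: 5×3 + 5×4 + 4×1 = 39
B: 5×4 + 5×1 + 4×3 = 37
C: 5×5 + 5×5 + 4×5 = 70
D: 5×2 + 5×6 + 4×4 = 56
E: 5×1 + 5×3 + 4×6 = 44
F: 5×6 + 5×2 + 4×2 = 48

C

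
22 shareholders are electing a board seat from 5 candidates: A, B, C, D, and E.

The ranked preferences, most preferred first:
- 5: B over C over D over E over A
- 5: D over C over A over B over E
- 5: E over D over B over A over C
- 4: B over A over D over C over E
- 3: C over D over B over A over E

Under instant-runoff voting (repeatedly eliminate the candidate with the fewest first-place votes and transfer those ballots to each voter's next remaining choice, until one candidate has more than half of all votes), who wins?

Round 1: A 0, B 9, C 3, D 5, E 5. A eliminated.
Round 2: B 9, C 3, D 5, E 5. C eliminated.
Round 3: B 9, D 8, E 5. E eliminated.
Round 4: B 9, D 13. D has a majority (≥12).

D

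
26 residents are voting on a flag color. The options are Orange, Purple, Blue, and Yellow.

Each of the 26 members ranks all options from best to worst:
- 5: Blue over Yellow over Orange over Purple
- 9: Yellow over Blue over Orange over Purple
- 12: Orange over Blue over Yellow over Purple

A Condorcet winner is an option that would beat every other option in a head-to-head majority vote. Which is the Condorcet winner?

Blue vs Orange: 14–12
Blue vs Purple: 26–0
Blue vs Yellow: 17–9
Blue beats every other option.

Blue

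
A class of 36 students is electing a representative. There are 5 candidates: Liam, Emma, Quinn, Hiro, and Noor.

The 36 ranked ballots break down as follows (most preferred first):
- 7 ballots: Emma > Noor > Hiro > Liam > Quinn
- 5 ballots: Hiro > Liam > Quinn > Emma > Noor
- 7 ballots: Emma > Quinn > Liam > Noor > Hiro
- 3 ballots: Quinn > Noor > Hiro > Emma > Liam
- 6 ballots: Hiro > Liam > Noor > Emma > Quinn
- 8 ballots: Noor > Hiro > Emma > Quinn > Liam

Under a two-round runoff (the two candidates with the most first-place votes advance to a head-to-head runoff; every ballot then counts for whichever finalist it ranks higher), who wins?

Round 1 first-place votes: Liam 0, Emma 14, Quinn 3, Hiro 11, Noor 8. Emma and Hiro advance.
Runoff: Emma is ranked above Hiro on 14 ballots, Hiro above Emma on 22.

Hiro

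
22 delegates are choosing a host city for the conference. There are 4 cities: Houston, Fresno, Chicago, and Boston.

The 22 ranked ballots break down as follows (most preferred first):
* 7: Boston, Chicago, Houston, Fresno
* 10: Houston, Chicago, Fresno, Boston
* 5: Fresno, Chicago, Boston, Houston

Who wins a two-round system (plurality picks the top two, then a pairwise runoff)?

Round 1 first-place votes: Houston 10, Fresno 5, Chicago 0, Boston 7. Houston and Boston advance.
Runoff: Houston is ranked above Boston on 10 ballots, Boston above Houston on 12.

Boston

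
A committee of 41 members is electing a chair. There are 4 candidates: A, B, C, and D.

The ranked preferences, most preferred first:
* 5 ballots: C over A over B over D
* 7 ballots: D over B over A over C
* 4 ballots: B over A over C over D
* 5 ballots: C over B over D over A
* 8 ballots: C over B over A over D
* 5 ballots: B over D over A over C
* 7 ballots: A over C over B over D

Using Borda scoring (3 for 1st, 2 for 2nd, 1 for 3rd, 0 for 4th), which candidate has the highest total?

B

A: 5×2 + 7×1 + 4×2 + 5×0 + 8×1 + 5×1 + 7×3 = 59
B: 5×1 + 7×2 + 4×3 + 5×2 + 8×2 + 5×3 + 7×1 = 79
C: 5×3 + 7×0 + 4×1 + 5×3 + 8×3 + 5×0 + 7×2 = 72
D: 5×0 + 7×3 + 4×0 + 5×1 + 8×0 + 5×2 + 7×0 = 36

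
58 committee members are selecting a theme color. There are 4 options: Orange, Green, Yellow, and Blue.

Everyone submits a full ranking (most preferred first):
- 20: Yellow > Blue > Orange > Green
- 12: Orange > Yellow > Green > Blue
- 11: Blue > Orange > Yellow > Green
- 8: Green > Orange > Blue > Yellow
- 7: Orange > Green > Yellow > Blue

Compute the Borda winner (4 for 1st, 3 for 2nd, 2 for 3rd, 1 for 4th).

Orange

Orange: 20×2 + 12×4 + 11×3 + 8×3 + 7×4 = 173
Green: 20×1 + 12×2 + 11×1 + 8×4 + 7×3 = 108
Yellow: 20×4 + 12×3 + 11×2 + 8×1 + 7×2 = 160
Blue: 20×3 + 12×1 + 11×4 + 8×2 + 7×1 = 139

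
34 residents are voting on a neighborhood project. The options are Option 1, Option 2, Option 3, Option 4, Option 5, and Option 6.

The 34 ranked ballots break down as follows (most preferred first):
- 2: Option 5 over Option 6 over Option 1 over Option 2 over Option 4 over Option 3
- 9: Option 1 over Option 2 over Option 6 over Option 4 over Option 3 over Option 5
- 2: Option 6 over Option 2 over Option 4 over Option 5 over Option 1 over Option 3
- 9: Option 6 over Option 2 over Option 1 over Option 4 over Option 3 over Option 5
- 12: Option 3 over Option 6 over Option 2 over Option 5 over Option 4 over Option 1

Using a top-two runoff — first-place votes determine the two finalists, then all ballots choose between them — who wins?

Option 6

Round 1 first-place votes: Option 1 9, Option 2 0, Option 3 12, Option 4 0, Option 5 2, Option 6 11. Option 3 and Option 6 advance.
Runoff: Option 3 is ranked above Option 6 on 12 ballots, Option 6 above Option 3 on 22.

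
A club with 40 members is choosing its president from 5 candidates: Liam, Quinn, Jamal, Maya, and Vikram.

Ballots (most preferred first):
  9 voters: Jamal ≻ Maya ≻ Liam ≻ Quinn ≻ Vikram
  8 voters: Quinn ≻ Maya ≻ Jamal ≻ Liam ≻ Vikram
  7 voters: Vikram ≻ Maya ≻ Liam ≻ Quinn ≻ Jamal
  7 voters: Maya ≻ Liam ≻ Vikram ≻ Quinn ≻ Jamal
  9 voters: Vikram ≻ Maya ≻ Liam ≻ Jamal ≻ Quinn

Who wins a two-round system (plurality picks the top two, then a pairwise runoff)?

Vikram

Round 1 first-place votes: Liam 0, Quinn 8, Jamal 9, Maya 7, Vikram 16. Vikram and Jamal advance.
Runoff: Vikram is ranked above Jamal on 23 ballots, Jamal above Vikram on 17.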